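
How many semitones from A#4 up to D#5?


Step by step:
Absolute semitone position = octave×12 + chromatic position
A#4: 4×12 + 10 = 58
D#5: 5×12 + 3 = 63
Difference = 63 - 58 = 5
= 5 semitones


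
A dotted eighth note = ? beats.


Reasoning:
Base eighth note = 1/2 beats
Dot 1 adds half the previous value: +1/4
One dotted eighth = 1/2 + 1/4 = 3/4
= 3/4 beats


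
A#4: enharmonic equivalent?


Enharmonic notes sound the same pitch but are spelled with different letter names
A# and Bb name the same pitch class
= Bb4


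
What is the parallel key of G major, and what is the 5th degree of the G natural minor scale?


Let's work it out.
Parallel keys share the same tonic but differ in mode
G major → parallel is G minor
G natural minor scale: G A Bb C D Eb F
= G minor; 5th degree = D


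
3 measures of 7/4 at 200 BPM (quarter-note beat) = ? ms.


Quarter-note beat duration = 60000 / 200 ms
Beats per measure (7/4) = 7
One measure = 7 × 60000 / 200 = 420000 / 200 ms
3 measures = 3 × 420000 / 200 = 1260000 / 200
= 6300.0 ms


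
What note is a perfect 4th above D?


Step by step:
A 4th spans 4 letter names, so from D we land on G
A perfect 4th = 5 semitones above D
Spell G at that pitch: G
= G


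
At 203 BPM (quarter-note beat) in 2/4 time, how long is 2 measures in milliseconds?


Reasoning:
Quarter-note beat duration = 60000 / 203 ms
Beats per measure (2/4) = 2
One measure = 2 × 60000 / 203 = 120000 / 203 ms
2 measures = 2 × 120000 / 203 = 240000 / 203
= 1182.3 ms


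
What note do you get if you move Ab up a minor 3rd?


Solution.
minor 3rd: 3 letter names, 3 semitones
Letter: A + 2 → C
Pitch: Ab + 3 semitones, spelled as a C → Cb
= Cb


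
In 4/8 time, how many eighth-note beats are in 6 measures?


Solution.
Time signature 4/8: the bottom number 8 means the eighth note gets one count
The top number 4 means 4 eighth-note beats per measure
Total = 4 × 6 measures
= 24 eighth-note beats


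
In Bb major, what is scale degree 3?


Step by step:
Major scale pattern: W-W-H-W-W-W-H (2-2-1-2-2-2-1 semitones)
Starting from Bb:
  Bb + 2 semitones → C
  C + 2 semitones → D
  D + 1 semitone → Eb
  Eb + 2 semitones → F
  F + 2 semitones → G
  G + 2 semitones → A
  A + 1 semitone → Bb
Scale: Bb C D Eb F G A
Degree 3 = D


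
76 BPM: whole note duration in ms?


One quarter-note beat = 60000 / BPM = 60000 / 76 ms
Whole note = 4 × quarter note
Duration = 4 × 60000 / 76 = 240000 / 76
= 3157.9 ms


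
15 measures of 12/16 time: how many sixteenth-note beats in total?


Step by step:
Time signature 12/16: the bottom number 16 means the sixteenth note gets one count
The top number 12 means 12 sixteenth-note beats per measure
Total = 12 × 15 measures
= 180 sixteenth-note beats


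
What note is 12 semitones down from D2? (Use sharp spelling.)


Working:
D2: chromatic position 2 in octave 2 → absolute = 2×12 + 2 = 26
Transpose down 12: 26 - 12 = 14
14 = 1×12 + 2 → D in octave 1
Result = D1


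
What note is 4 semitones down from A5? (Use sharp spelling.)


Working:
A5: chromatic position 9 in octave 5 → absolute = 5×12 + 9 = 69
Transpose down 4: 69 - 4 = 65
65 = 5×12 + 5 → F in octave 5
Result = F5


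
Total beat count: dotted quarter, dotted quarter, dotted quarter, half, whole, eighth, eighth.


Let's work it out.
Beat values:
  dotted quarter = 1.5 beats
  dotted quarter = 1.5 beats
  dotted quarter = 1.5 beats
  half = 2 beats
  whole = 4 beats
  eighth = 0.5 beats
  eighth = 0.5 beats
Sum = 1.5 + 1.5 + 1.5 + 2 + 4 + 0.5 + 0.5
= 11.5 beats


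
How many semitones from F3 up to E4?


Absolute semitone position = octave×12 + chromatic position
F3: 3×12 + 5 = 41
E4: 4×12 + 4 = 52
Difference = 52 - 41 = 11
= 11 semitones


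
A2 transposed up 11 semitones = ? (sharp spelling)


Step by step:
A2: chromatic position 9 in octave 2 → absolute = 2×12 + 9 = 33
Transpose up 11: 33 + 11 = 44
44 = 3×12 + 8 → G# in octave 3
Result = G#3


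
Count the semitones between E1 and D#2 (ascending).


Reasoning:
Absolute semitone position = octave×12 + chromatic position
E1: 1×12 + 4 = 16
D#2: 2×12 + 3 = 27
Difference = 27 - 16 = 11
= 11 semitones


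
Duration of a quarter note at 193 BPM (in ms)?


One quarter-note beat = 60000 / BPM = 60000 / 193 ms
Duration = 60000 / 193
= 310.9 ms


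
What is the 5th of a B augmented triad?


Step by step:
Augmented triad = root + major 3rd (4 semitones) + augmented 5th (8 semitones)
A triad on B stacks thirds, so the chord tones use letter names B-D-F
Root: B
Major 3rd above B: D#
Augmented 5th above B: F##
The 5th = F##


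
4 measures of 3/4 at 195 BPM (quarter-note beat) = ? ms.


Reasoning:
Quarter-note beat duration = 60000 / 195 ms
Beats per measure (3/4) = 3
One measure = 3 × 60000 / 195 = 180000 / 195 ms
4 measures = 4 × 180000 / 195 = 720000 / 195
= 3692.3 ms


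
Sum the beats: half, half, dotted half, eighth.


Let's work it out.
Beat values:
  half = 2 beats
  half = 2 beats
  dotted half = 3 beats
  eighth = 0.5 beats
Sum = 2 + 2 + 3 + 0.5
= 7.5 beats


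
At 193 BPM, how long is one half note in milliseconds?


Step by step:
One quarter-note beat = 60000 / BPM = 60000 / 193 ms
Half note = 2 × quarter note
Duration = 2 × 60000 / 193 = 120000 / 193
= 621.8 ms


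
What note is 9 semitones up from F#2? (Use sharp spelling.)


Reasoning:
F#2: chromatic position 6 in octave 2 → absolute = 2×12 + 6 = 30
Transpose up 9: 30 + 9 = 39
39 = 3×12 + 3 → D# in octave 3
Result = D#3


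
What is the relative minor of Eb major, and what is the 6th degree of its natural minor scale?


The relative minor shares the major's key signature and starts on its 6th degree
6th degree = a major 6th above the tonic; a major 6th above Eb is C
→ relative minor of Eb major is C minor
C natural minor scale: C D Eb F G Ab Bb
= C minor; 6th degree = Ab


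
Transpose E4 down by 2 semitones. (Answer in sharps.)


Working:
E4: chromatic position 4 in octave 4 → absolute = 4×12 + 4 = 52
Transpose down 2: 52 - 2 = 50
50 = 4×12 + 2 → D in octave 4
Result = D4


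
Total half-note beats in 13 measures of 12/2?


Step by step:
Time signature 12/2: the bottom number 2 means the half note gets one count
The top number 12 means 12 half-note beats per measure
Total = 12 × 13 measures
= 156 half-note beats


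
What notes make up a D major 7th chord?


Major 7th chord = root + major 3rd + perfect 5th + major 7th
Seventh chords stack in thirds, so the letter names are D-F-A-C
Root: D
Major 3rd above D: F#
Perfect 5th above D: A
Major 7th above D: C#
Chord = D F# A C#


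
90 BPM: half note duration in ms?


One quarter-note beat = 60000 / BPM = 60000 / 90 ms
Half note = 2 × quarter note
Duration = 2 × 60000 / 90 = 120000 / 90
= 1333.3 ms


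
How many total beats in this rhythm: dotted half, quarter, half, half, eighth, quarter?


Solution.
Beat values:
  dotted half = 3 beats
  quarter = 1 beat
  half = 2 beats
  half = 2 beats
  eighth = 0.5 beats
  quarter = 1 beat
Sum = 3 + 1 + 2 + 2 + 0.5 + 1
= 9.5 beats


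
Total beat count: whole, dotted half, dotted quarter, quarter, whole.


Beat values:
  whole = 4 beats
  dotted half = 3 beats
  dotted quarter = 1.5 beats
  quarter = 1 beat
  whole = 4 beats
Sum = 4 + 3 + 1.5 + 1 + 4
= 13.5 beats


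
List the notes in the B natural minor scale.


Natural minor scale pattern: W-H-W-W-H-W-W (2-1-2-2-1-2-2 semitones)
Starting from B:
  B + 2 semitones → C#
  C# + 1 semitone → D
  D + 2 semitones → E
  E + 2 semitones → F#
  F# + 1 semitone → G
  G + 2 semitones → A
  A + 2 semitones → B
Scale = B C# D E F# G A


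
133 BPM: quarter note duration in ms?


Step by step:
One quarter-note beat = 60000 / BPM = 60000 / 133 ms
Duration = 60000 / 133
= 451.1 ms


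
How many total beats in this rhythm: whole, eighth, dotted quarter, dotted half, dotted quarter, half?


Beat values:
  whole = 4 beats
  eighth = 0.5 beats
  dotted quarter = 1.5 beats
  dotted half = 3 beats
  dotted quarter = 1.5 beats
  half = 2 beats
Sum = 4 + 0.5 + 1.5 + 3 + 1.5 + 2
= 12.5 beats


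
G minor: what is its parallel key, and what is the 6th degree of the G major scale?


Parallel keys share the same tonic but differ in mode
G minor → parallel is G major
G major scale: G A B C D E F#
= G major; 6th degree = E


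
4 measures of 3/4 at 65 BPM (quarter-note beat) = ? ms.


Solution.
Quarter-note beat duration = 60000 / 65 ms
Beats per measure (3/4) = 3
One measure = 3 × 60000 / 65 = 180000 / 65 ms
4 measures = 4 × 180000 / 65 = 720000 / 65
= 11076.9 ms


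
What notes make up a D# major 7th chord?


Major 7th chord = root + major 3rd + perfect 5th + major 7th
Seventh chords stack in thirds, so the letter names are D-F-A-C
Root: D#
Major 3rd above D#: F##
Perfect 5th above D#: A#
Major 7th above D#: C##
Chord = D# F## A# C##


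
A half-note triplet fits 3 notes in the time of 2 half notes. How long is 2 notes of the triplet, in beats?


Let's work it out.
Triplet: 3 notes occupy the space of 2 half notes
Space = 2 × 2 = 4 beats
Each triplet note = 4 / 3 = 4/3 beats
2 notes = 2 × 4/3 = 8/3
= 8/3 beats


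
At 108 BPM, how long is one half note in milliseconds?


One quarter-note beat = 60000 / BPM = 60000 / 108 ms
Half note = 2 × quarter note
Duration = 2 × 60000 / 108 = 120000 / 108
= 1111.1 ms


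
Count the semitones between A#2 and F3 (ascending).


Step by step:
Absolute semitone position = octave×12 + chromatic position
A#2: 2×12 + 10 = 34
F3: 3×12 + 5 = 41
Difference = 41 - 34 = 7
= 7 semitones


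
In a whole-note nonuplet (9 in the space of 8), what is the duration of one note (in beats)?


Solution.
Nonuplet: 9 notes occupy the space of 8 whole notes
Space = 8 × 4 = 32 beats
Each nonuplet note = 32 / 9 = 32/9 beats
= 32/9 beats


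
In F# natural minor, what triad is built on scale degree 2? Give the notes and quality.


Working:
F# natural minor scale: F# G# A B C# D E
Diatonic triad on degree 2 stacks scale notes 2, 4, 6: G# B D
G#→B = 3 semitones; G#→D = 6 semitones → diminished triad
= G# B D (diminished)


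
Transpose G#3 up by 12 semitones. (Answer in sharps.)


Reasoning:
G#3: chromatic position 8 in octave 3 → absolute = 3×12 + 8 = 44
Transpose up 12: 44 + 12 = 56
56 = 4×12 + 8 → G# in octave 4
Result = G#4


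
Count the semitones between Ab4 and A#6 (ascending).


Working:
Absolute semitone position = octave×12 + chromatic position
Ab4: 4×12 + 8 = 56
A#6: 6×12 + 10 = 82
Difference = 82 - 56 = 26
= 26 semitones


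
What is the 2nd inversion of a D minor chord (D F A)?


Step by step:
Root position: D F A
2nd inversion: move root and 3rd up an octave
Bass note: A
Notes (bottom to top) = A D F


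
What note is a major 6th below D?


Let's work it out.
A 6th spans 6 letter names, so from D we land on F
A major 6th = 9 semitones below D
Spell F at that pitch: F
= F


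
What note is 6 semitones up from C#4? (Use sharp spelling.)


Step by step:
C#4: chromatic position 1 in octave 4 → absolute = 4×12 + 1 = 49
Transpose up 6: 49 + 6 = 55
55 = 4×12 + 7 → G in octave 4
Result = G4


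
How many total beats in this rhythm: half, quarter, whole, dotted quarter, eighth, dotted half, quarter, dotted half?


Let's work it out.
Beat values:
  half = 2 beats
  quarter = 1 beat
  whole = 4 beats
  dotted quarter = 1.5 beats
  eighth = 0.5 beats
  dotted half = 3 beats
  quarter = 1 beat
  dotted half = 3 beats
Sum = 2 + 1 + 4 + 1.5 + 0.5 + 3 + 1 + 3
= 16 beats


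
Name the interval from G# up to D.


Letter names: G → D spans 5 letter names → a 5th
Semitones: G# → D = 6 half-steps
A 5th of 6 semitones is a diminished 5th
= diminished 5th


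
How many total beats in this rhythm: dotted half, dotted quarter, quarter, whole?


Beat values:
  dotted half = 3 beats
  dotted quarter = 1.5 beats
  quarter = 1 beat
  whole = 4 beats
Sum = 3 + 1.5 + 1 + 4
= 9.5 beats


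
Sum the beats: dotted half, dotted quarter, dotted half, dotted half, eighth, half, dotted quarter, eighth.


Beat values:
  dotted half = 3 beats
  dotted quarter = 1.5 beats
  dotted half = 3 beats
  dotted half = 3 beats
  eighth = 0.5 beats
  half = 2 beats
  dotted quarter = 1.5 beats
  eighth = 0.5 beats
Sum = 3 + 1.5 + 3 + 3 + 0.5 + 2 + 1.5 + 0.5
= 15 beats


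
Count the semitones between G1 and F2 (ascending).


Absolute semitone position = octave×12 + chromatic position
G1: 1×12 + 7 = 19
F2: 2×12 + 5 = 29
Difference = 29 - 19 = 10
= 10 semitones


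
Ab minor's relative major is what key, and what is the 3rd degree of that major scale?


Let's work it out.
The relative major shares the key signature and is a minor 3rd above the minor tonic
A minor 3rd above Ab is Cb
→ relative major of Ab minor is Cb major
Cb major scale: Cb Db Eb Fb Gb Ab Bb
= Cb major; 3rd degree = Eb


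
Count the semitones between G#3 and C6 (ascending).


Absolute semitone position = octave×12 + chromatic position
G#3: 3×12 + 8 = 44
C6: 6×12 + 0 = 72
Difference = 72 - 44 = 28
= 28 semitones


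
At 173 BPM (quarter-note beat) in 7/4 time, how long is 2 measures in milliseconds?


Solution.
Quarter-note beat duration = 60000 / 173 ms
Beats per measure (7/4) = 7
One measure = 7 × 60000 / 173 = 420000 / 173 ms
2 measures = 2 × 420000 / 173 = 840000 / 173
= 4855.5 ms


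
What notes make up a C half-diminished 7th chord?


Half-diminished 7th chord = root + minor 3rd + diminished 5th + minor 7th
Seventh chords stack in thirds, so the letter names are C-E-G-B
Root: C
Minor 3rd above C: Eb
Diminished 5th above C: Gb
Minor 7th above C: Bb
Chord = C Eb Gb Bb


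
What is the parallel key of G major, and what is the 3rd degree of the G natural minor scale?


Step by step:
Parallel keys share the same tonic but differ in mode
G major → parallel is G minor
G natural minor scale: G A Bb C D Eb F
= G minor; 3rd degree = Bb


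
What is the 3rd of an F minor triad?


Minor triad = root + minor 3rd (3 semitones) + perfect 5th (7 semitones)
A triad on F stacks thirds, so the chord tones use letter names F-A-C
Root: F
Minor 3rd above F: Ab
Perfect 5th above F: C
The 3rd = Ab


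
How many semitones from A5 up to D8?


Step by step:
Absolute semitone position = octave×12 + chromatic position
A5: 5×12 + 9 = 69
D8: 8×12 + 2 = 98
Difference = 98 - 69 = 29
= 29 semitones


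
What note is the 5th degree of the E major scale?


Let's work it out.
Major scale pattern: W-W-H-W-W-W-H (2-2-1-2-2-2-1 semitones)
Starting from E:
  E + 2 semitones → F#
  F# + 2 semitones → G#
  G# + 1 semitone → A
  A + 2 semitones → B
  B + 2 semitones → C#
  C# + 2 semitones → D#
  D# + 1 semitone → E
Scale: E F# G# A B C# D#
Degree 5 = B


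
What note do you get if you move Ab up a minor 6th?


Let's work it out.
minor 6th: 6 letter names, 8 semitones
Letter: A + 5 → F
Pitch: Ab + 8 semitones, spelled as an F → Fb
= Fb


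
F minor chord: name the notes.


Reasoning:
Minor triad = root + minor 3rd (3 semitones) + perfect 5th (7 semitones)
A triad on F stacks thirds, so the chord tones use letter names F-A-C
Root: F
Minor 3rd above F: Ab
Perfect 5th above F: C
Chord = F Ab C


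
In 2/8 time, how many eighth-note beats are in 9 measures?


Reasoning:
Time signature 2/8: the bottom number 8 means the eighth note gets one count
The top number 2 means 2 eighth-note beats per measure
Total = 2 × 9 measures
= 18 eighth-note beats


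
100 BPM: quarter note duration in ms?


One quarter-note beat = 60000 / BPM = 60000 / 100 ms
Duration = 60000 / 100
= 600.0 ms


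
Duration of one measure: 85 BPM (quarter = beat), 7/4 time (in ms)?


Let's work it out.
Quarter-note beat duration = 60000 / 85 ms
Beats per measure (7/4) = 7
One measure = 7 × 60000 / 85 = 420000 / 85 ms
= 4941.2 ms


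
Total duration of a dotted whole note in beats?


Let's work it out.
Base whole note = 4 beats
Dot 1 adds half the previous value: +2
One dotted whole = 4 + 2 = 6
= 6 beats


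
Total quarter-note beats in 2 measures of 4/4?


Reasoning:
Time signature 4/4: the bottom number 4 means the quarter note gets one count
The top number 4 means 4 quarter-note beats per measure
Total = 4 × 2 measures
= 8 quarter-note beats


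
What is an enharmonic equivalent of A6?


Reasoning:
Enharmonic notes sound the same pitch but are spelled with different letter names
A and G## name the same pitch class
= G##6


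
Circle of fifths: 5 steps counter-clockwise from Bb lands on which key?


Step by step:
Each counter-clockwise step moves down a perfect 5th (= up a perfect 4th)
From Bb: Bb → Eb → Ab → Db → F#/Gb → B
= B


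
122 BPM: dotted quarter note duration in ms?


Solution.
One quarter-note beat = 60000 / BPM = 60000 / 122 ms
Dotted quarter note = 3/2 × quarter note
Duration = 3/2 × 60000 / 122 = 90000 / 122
= 737.7 ms


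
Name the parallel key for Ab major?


Parallel keys share the same tonic but differ in mode
Ab major → parallel is Ab minor
= Ab minor


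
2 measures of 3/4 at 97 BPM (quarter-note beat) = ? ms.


Quarter-note beat duration = 60000 / 97 ms
Beats per measure (3/4) = 3
One measure = 3 × 60000 / 97 = 180000 / 97 ms
2 measures = 2 × 180000 / 97 = 360000 / 97
= 3711.3 ms


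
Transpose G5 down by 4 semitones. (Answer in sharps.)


Working:
G5: chromatic position 7 in octave 5 → absolute = 5×12 + 7 = 67
Transpose down 4: 67 - 4 = 63
63 = 5×12 + 3 → D# in octave 5
Result = D#5


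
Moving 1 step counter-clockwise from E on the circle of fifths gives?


Solution.
Each counter-clockwise step moves down a perfect 5th (= up a perfect 4th)
From E: E → A
= A


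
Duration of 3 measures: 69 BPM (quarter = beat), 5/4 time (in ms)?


Working:
Quarter-note beat duration = 60000 / 69 ms
Beats per measure (5/4) = 5
One measure = 5 × 60000 / 69 = 300000 / 69 ms
3 measures = 3 × 300000 / 69 = 900000 / 69
= 13043.5 ms


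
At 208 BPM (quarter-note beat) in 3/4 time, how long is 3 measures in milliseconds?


Quarter-note beat duration = 60000 / 208 ms
Beats per measure (3/4) = 3
One measure = 3 × 60000 / 208 = 180000 / 208 ms
3 measures = 3 × 180000 / 208 = 540000 / 208
= 2596.2 ms


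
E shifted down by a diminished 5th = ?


diminished 5th: 5 letter names, 6 semitones
Letter: E - 4 → A
Pitch: E - 6 semitones, spelled as an A → A#
= A#


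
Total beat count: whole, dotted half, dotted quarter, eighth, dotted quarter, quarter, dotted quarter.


Step by step:
Beat values:
  whole = 4 beats
  dotted half = 3 beats
  dotted quarter = 1.5 beats
  eighth = 0.5 beats
  dotted quarter = 1.5 beats
  quarter = 1 beat
  dotted quarter = 1.5 beats
Sum = 4 + 3 + 1.5 + 0.5 + 1.5 + 1 + 1.5
= 13 beats


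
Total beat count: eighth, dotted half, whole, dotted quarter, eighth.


Beat values:
  eighth = 0.5 beats
  dotted half = 3 beats
  whole = 4 beats
  dotted quarter = 1.5 beats
  eighth = 0.5 beats
Sum = 0.5 + 3 + 4 + 1.5 + 0.5
= 9.5 beats


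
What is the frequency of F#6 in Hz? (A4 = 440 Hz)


Let's work it out.
f = 440 × 2^(n/12) where n = semitones from A4
F#6: 21 semitones from A4
f = 440 × 2^(21/12)
f = 1479.98 Hz


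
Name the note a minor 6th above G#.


Reasoning:
A 6th spans 6 letter names, so from G we land on E
A minor 6th = 8 semitones above G#
Spell E at that pitch: E
= E


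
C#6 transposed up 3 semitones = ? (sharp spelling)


Step by step:
C#6: chromatic position 1 in octave 6 → absolute = 6×12 + 1 = 73
Transpose up 3: 73 + 3 = 76
76 = 6×12 + 4 → E in octave 6
Result = E6


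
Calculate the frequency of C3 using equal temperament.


Reasoning:
f = 440 × 2^(n/12) where n = semitones from A4
C3: -21 semitones from A4
f = 440 × 2^(-21/12)
f = 130.81 Hz


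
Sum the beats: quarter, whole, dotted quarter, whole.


Reasoning:
Beat values:
  quarter = 1 beat
  whole = 4 beats
  dotted quarter = 1.5 beats
  whole = 4 beats
Sum = 1 + 4 + 1.5 + 4
= 10.5 beats


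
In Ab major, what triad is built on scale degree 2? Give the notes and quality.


Working:
Ab major scale: Ab Bb C Db Eb F G
Diatonic triad on degree 2 stacks scale notes 2, 4, 6: Bb Db F
Bb→Db = 3 semitones; Bb→F = 7 semitones → minor triad
= Bb Db F (minor)


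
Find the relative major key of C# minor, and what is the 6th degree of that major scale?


Let's work it out.
The relative major shares the key signature and is a minor 3rd above the minor tonic
A minor 3rd above C# is E
→ relative major of C# minor is E major
E major scale: E F# G# A B C# D#
= E major; 6th degree = C#


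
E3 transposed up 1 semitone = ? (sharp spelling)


E3: chromatic position 4 in octave 3 → absolute = 3×12 + 4 = 40
Transpose up 1: 40 + 1 = 41
41 = 3×12 + 5 → F in octave 3
Result = F3


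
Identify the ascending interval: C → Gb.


Letter names: C → G spans 5 letter names → a 5th
Semitones: C → Gb = 6 half-steps
A 5th of 6 semitones is a diminished 5th
= diminished 5th


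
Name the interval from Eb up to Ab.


Working:
Letter names: E → A spans 4 letter names → a 4th
Semitones: Eb → Ab = 5 half-steps
A 4th of 5 semitones is a perfect 4th
= perfect 4th


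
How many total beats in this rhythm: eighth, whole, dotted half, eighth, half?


Working:
Beat values:
  eighth = 0.5 beats
  whole = 4 beats
  dotted half = 3 beats
  eighth = 0.5 beats
  half = 2 beats
Sum = 0.5 + 4 + 3 + 0.5 + 2
= 10 beats


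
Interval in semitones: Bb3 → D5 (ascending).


Step by step:
Absolute semitone position = octave×12 + chromatic position
Bb3: 3×12 + 10 = 46
D5: 5×12 + 2 = 62
Difference = 62 - 46 = 16
= 16 semitones


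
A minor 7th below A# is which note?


A 7th spans 7 letter names, so from A we land on B
A minor 7th = 10 semitones below A#
Spell B at that pitch: B#
= B#


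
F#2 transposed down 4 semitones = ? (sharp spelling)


Step by step:
F#2: chromatic position 6 in octave 2 → absolute = 2×12 + 6 = 30
Transpose down 4: 30 - 4 = 26
26 = 2×12 + 2 → D in octave 2
Result = D2


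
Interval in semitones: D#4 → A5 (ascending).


Working:
Absolute semitone position = octave×12 + chromatic position
D#4: 4×12 + 3 = 51
A5: 5×12 + 9 = 69
Difference = 69 - 51 = 18
= 18 semitones


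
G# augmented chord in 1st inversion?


Solution.
Root position: G# B# D##
1st inversion: move root up an octave
Bass note: B#
Notes (bottom to top) = B# D## G#


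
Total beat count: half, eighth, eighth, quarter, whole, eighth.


Step by step:
Beat values:
  half = 2 beats
  eighth = 0.5 beats
  eighth = 0.5 beats
  quarter = 1 beat
  whole = 4 beats
  eighth = 0.5 beats
Sum = 2 + 0.5 + 0.5 + 1 + 4 + 0.5
= 8.5 beats


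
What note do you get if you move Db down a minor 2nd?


Step by step:
minor 2nd: 2 letter names, 1 semitones
Letter: D - 1 → C
Pitch: Db - 1 semitones, spelled as a C → C
= C


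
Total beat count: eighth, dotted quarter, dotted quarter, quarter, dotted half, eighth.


Beat values:
  eighth = 0.5 beats
  dotted quarter = 1.5 beats
  dotted quarter = 1.5 beats
  quarter = 1 beat
  dotted half = 3 beats
  eighth = 0.5 beats
Sum = 0.5 + 1.5 + 1.5 + 1 + 3 + 0.5
= 8 beats


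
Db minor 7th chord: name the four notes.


Working:
Minor 7th chord = root + minor 3rd + perfect 5th + minor 7th
Seventh chords stack in thirds, so the letter names are D-F-A-C
Root: Db
Minor 3rd above Db: Fb
Perfect 5th above Db: Ab
Minor 7th above Db: Cb
Chord = Db Fb Ab Cb


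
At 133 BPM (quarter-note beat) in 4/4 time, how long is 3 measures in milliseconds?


Solution.
Quarter-note beat duration = 60000 / 133 ms
Beats per measure (4/4) = 4
One measure = 4 × 60000 / 133 = 240000 / 133 ms
3 measures = 3 × 240000 / 133 = 720000 / 133
= 5413.5 ms


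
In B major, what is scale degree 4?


Major scale pattern: W-W-H-W-W-W-H (2-2-1-2-2-2-1 semitones)
Starting from B:
  B + 2 semitones → C#
  C# + 2 semitones → D#
  D# + 1 semitone → E
  E + 2 semitones → F#
  F# + 2 semitones → G#
  G# + 2 semitones → A#
  A# + 1 semitone → B
Scale: B C# D# E F# G# A#
Degree 4 = E


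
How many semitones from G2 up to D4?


Absolute semitone position = octave×12 + chromatic position
G2: 2×12 + 7 = 31
D4: 4×12 + 2 = 50
Difference = 50 - 31 = 19
= 19 semitones


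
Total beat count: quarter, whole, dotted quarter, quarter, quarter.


Working:
Beat values:
  quarter = 1 beat
  whole = 4 beats
  dotted quarter = 1.5 beats
  quarter = 1 beat
  quarter = 1 beat
Sum = 1 + 4 + 1.5 + 1 + 1
= 8.5 beats


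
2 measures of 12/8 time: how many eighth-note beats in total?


Time signature 12/8: the bottom number 8 means the eighth note gets one count
The top number 12 means 12 eighth-note beats per measure
Total = 12 × 2 measures
= 24 eighth-note beats


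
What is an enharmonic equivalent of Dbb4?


Reasoning:
Enharmonic notes sound the same pitch but are spelled with different letter names
Dbb and C name the same pitch class
= C4


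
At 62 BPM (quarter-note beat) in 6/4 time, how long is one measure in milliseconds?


Quarter-note beat duration = 60000 / 62 ms
Beats per measure (6/4) = 6
One measure = 6 × 60000 / 62 = 360000 / 62 ms
= 5806.5 ms


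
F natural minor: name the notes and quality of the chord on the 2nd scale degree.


F natural minor scale: F G Ab Bb C Db Eb
Diatonic triad on degree 2 stacks scale notes 2, 4, 6: G Bb Db
G→Bb = 3 semitones; G→Db = 6 semitones → diminished triad
= G Bb Db (diminished)


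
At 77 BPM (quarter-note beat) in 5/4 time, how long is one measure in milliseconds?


Solution.
Quarter-note beat duration = 60000 / 77 ms
Beats per measure (5/4) = 5
One measure = 5 × 60000 / 77 = 300000 / 77 ms
= 3896.1 ms


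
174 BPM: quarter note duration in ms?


Reasoning:
One quarter-note beat = 60000 / BPM = 60000 / 174 ms
Duration = 60000 / 174
= 344.8 ms


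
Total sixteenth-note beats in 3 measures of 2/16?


Working:
Time signature 2/16: the bottom number 16 means the sixteenth note gets one count
The top number 2 means 2 sixteenth-note beats per measure
Total = 2 × 3 measures
= 6 sixteenth-note beats


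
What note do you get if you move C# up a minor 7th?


Solution.
minor 7th: 7 letter names, 10 semitones
Letter: C + 6 → B
Pitch: C# + 10 semitones, spelled as a B → B
= B


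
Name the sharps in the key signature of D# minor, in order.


Step by step:
Sharp minor keys follow the circle of fifths: A(0), E(1), B(2), F#(3), C#(4), G#(5), D#(6), A#(7)
D# minor has 6 sharps
Order of sharps: F# C# G# D# A# E# B# → first 6: F#, C#, G#, D#, A#, E#
= F#, C#, G#, D#, A#, E#


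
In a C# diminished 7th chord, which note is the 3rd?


Let's work it out.
Diminished 7th chord = root + minor 3rd + diminished 5th + diminished 7th
Seventh chords stack in thirds, so the letter names are C-E-G-B
Root: C#
Minor 3rd above C#: E
Diminished 5th above C#: G
Diminished 7th above C#: Bb
The 3rd = E


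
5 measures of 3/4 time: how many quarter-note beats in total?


Solution.
Time signature 3/4: the bottom number 4 means the quarter note gets one count
The top number 3 means 3 quarter-note beats per measure
Total = 3 × 5 measures
= 15 quarter-note beats


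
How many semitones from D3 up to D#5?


Absolute semitone position = octave×12 + chromatic position
D3: 3×12 + 2 = 38
D#5: 5×12 + 3 = 63
Difference = 63 - 38 = 25
= 25 semitones


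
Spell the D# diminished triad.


Step by step:
Diminished triad = root + minor 3rd (3 semitones) + diminished 5th (6 semitones)
A triad on D# stacks thirds, so the chord tones use letter names D-F-A
Root: D#
Minor 3rd above D#: F#
Diminished 5th above D#: A
Chord = D# F# A


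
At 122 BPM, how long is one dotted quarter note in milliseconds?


One quarter-note beat = 60000 / BPM = 60000 / 122 ms
Dotted quarter note = 3/2 × quarter note
Duration = 3/2 × 60000 / 122 = 90000 / 122
= 737.7 ms


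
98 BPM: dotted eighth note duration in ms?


Step by step:
One quarter-note beat = 60000 / BPM = 60000 / 98 ms
Dotted eighth note = 3/4 × quarter note
Duration = 3/4 × 60000 / 98 = 45000 / 98
= 459.2 ms


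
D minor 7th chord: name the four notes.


Minor 7th chord = root + minor 3rd + perfect 5th + minor 7th
Seventh chords stack in thirds, so the letter names are D-F-A-C
Root: D
Minor 3rd above D: F
Perfect 5th above D: A
Minor 7th above D: C
Chord = D F A C


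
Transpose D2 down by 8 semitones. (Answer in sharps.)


D2: chromatic position 2 in octave 2 → absolute = 2×12 + 2 = 26
Transpose down 8: 26 - 8 = 18
18 = 1×12 + 6 → F# in octave 1
Result = F#1


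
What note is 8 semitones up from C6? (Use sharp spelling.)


C6: chromatic position 0 in octave 6 → absolute = 6×12 + 0 = 72
Transpose up 8: 72 + 8 = 80
80 = 6×12 + 8 → G# in octave 6
Result = G#6


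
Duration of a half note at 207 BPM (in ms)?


Reasoning:
One quarter-note beat = 60000 / BPM = 60000 / 207 ms
Half note = 2 × quarter note
Duration = 2 × 60000 / 207 = 120000 / 207
= 579.7 ms


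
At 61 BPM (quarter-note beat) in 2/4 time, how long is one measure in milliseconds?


Working:
Quarter-note beat duration = 60000 / 61 ms
Beats per measure (2/4) = 2
One measure = 2 × 60000 / 61 = 120000 / 61 ms
= 1967.2 ms


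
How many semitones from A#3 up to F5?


Absolute semitone position = octave×12 + chromatic position
A#3: 3×12 + 10 = 46
F5: 5×12 + 5 = 65
Difference = 65 - 46 = 19
= 19 semitones


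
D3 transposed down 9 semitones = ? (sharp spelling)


D3: chromatic position 2 in octave 3 → absolute = 3×12 + 2 = 38
Transpose down 9: 38 - 9 = 29
29 = 2×12 + 5 → F in octave 2
Result = F2


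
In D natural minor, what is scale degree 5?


Let's work it out.
Natural minor scale pattern: W-H-W-W-H-W-W (2-1-2-2-1-2-2 semitones)
Starting from D:
  D + 2 semitones → E
  E + 1 semitone → F
  F + 2 semitones → G
  G + 2 semitones → A
  A + 1 semitone → Bb
  Bb + 2 semitones → C
  C + 2 semitones → D
Scale: D E F G A Bb C
Degree 5 = A


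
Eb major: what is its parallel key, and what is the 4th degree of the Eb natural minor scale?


Solution.
Parallel keys share the same tonic but differ in mode
Eb major → parallel is Eb minor
Eb natural minor scale: Eb F Gb Ab Bb Cb Db
= Eb minor; 4th degree = Ab


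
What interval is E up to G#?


Let's work it out.
Letter names: E → G spans 3 letter names → a 3rd
Semitones: E → G# = 4 half-steps
A 3rd of 4 semitones is a major 3rd
= major 3rd


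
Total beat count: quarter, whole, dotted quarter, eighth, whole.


Step by step:
Beat values:
  quarter = 1 beat
  whole = 4 beats
  dotted quarter = 1.5 beats
  eighth = 0.5 beats
  whole = 4 beats
Sum = 1 + 4 + 1.5 + 0.5 + 4
= 11 beats


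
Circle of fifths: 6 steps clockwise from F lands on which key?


Reasoning:
Each clockwise step on the circle of fifths moves up a perfect 5th
From F: F → C → G → D → A → E → B
= B


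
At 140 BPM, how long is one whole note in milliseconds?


Step by step:
One quarter-note beat = 60000 / BPM = 60000 / 140 ms
Whole note = 4 × quarter note
Duration = 4 × 60000 / 140 = 240000 / 140
= 1714.3 ms


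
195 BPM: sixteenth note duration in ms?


One quarter-note beat = 60000 / BPM = 60000 / 195 ms
Sixteenth note = 1/4 × quarter note
Duration = 1/4 × 60000 / 195 = 15000 / 195
= 76.9 ms


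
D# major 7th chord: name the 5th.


Let's work it out.
Major 7th chord = root + major 3rd + perfect 5th + major 7th
Seventh chords stack in thirds, so the letter names are D-F-A-C
Root: D#
Major 3rd above D#: F##
Perfect 5th above D#: A#
Major 7th above D#: C##
The 5th = A#


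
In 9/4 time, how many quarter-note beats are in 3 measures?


Reasoning:
Time signature 9/4: the bottom number 4 means the quarter note gets one count
The top number 9 means 9 quarter-note beats per measure
Total = 9 × 3 measures
= 27 quarter-note beats


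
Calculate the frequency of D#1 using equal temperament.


Let's work it out.
f = 440 × 2^(n/12) where n = semitones from A4
D#1: -42 semitones from A4
f = 440 × 2^(-42/12)
f = 38.89 Hz


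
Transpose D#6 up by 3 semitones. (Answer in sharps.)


Working:
D#6: chromatic position 3 in octave 6 → absolute = 6×12 + 3 = 75
Transpose up 3: 75 + 3 = 78
78 = 6×12 + 6 → F# in octave 6
Result = F#6


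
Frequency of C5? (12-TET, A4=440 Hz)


Reasoning:
f = 440 × 2^(n/12) where n = semitones from A4
C5: 3 semitones from A4
f = 440 × 2^(3/12)
f = 523.25 Hz


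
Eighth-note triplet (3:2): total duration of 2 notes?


Triplet: 3 notes occupy the space of 2 eighth notes
Space = 2 × 1/2 = 1 beat
Each triplet note = 1 / 3 = 1/3 beats
2 notes = 2 × 1/3 = 2/3
= 2/3 beats


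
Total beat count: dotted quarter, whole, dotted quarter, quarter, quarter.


Solution.
Beat values:
  dotted quarter = 1.5 beats
  whole = 4 beats
  dotted quarter = 1.5 beats
  quarter = 1 beat
  quarter = 1 beat
Sum = 1.5 + 4 + 1.5 + 1 + 1
= 9 beats


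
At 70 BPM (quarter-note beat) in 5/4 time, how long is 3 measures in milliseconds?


Step by step:
Quarter-note beat duration = 60000 / 70 ms
Beats per measure (5/4) = 5
One measure = 5 × 60000 / 70 = 300000 / 70 ms
3 measures = 3 × 300000 / 70 = 900000 / 70
= 12857.1 ms


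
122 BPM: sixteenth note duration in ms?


Solution.
One quarter-note beat = 60000 / BPM = 60000 / 122 ms
Sixteenth note = 1/4 × quarter note
Duration = 1/4 × 60000 / 122 = 15000 / 122
= 123.0 ms


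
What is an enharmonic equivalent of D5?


Enharmonic notes sound the same pitch but are spelled with different letter names
D and C## name the same pitch class
= C##5


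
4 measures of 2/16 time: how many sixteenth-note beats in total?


Time signature 2/16: the bottom number 16 means the sixteenth note gets one count
The top number 2 means 2 sixteenth-note beats per measure
Total = 2 × 4 measures
= 8 sixteenth-note beats


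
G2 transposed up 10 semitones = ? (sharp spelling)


Working:
G2: chromatic position 7 in octave 2 → absolute = 2×12 + 7 = 31
Transpose up 10: 31 + 10 = 41
41 = 3×12 + 5 → F in octave 3
Result = F3


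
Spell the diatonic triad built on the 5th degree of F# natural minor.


Let's work it out.
F# natural minor scale: F# G# A B C# D E
Diatonic triad on degree 5 stacks scale notes 5, 7, 2: C# E G#
C#→E = 3 semitones; C#→G# = 7 semitones → minor triad
= C# E G# (minor)


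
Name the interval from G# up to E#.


Letter names: G → E spans 6 letter names → a 6th
Semitones: G# → E# = 9 half-steps
A 6th of 9 semitones is a major 6th
= major 6th


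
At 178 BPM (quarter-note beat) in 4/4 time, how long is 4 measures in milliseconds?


Working:
Quarter-note beat duration = 60000 / 178 ms
Beats per measure (4/4) = 4
One measure = 4 × 60000 / 178 = 240000 / 178 ms
4 measures = 4 × 240000 / 178 = 960000 / 178
= 5393.3 ms


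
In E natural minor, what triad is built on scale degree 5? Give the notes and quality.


Solution.
E natural minor scale: E F# G A B C D
Diatonic triad on degree 5 stacks scale notes 5, 7, 2: B D F#
B→D = 3 semitones; B→F# = 7 semitones → minor triad
= B D F# (minor)


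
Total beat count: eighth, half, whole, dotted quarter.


Beat values:
  eighth = 0.5 beats
  half = 2 beats
  whole = 4 beats
  dotted quarter = 1.5 beats
Sum = 0.5 + 2 + 4 + 1.5
= 8 beats


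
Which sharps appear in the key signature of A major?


Step by step:
Sharp major keys follow the circle of fifths: C(0), G(1), D(2), A(3), E(4), B(5), F#(6), C#(7)
A major has 3 sharps
Order of sharps: F# C# G# D# A# E# B# → first 3: F#, C#, G#
= F#, C#, G#


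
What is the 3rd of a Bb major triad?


Let's work it out.
Major triad = root + major 3rd (4 semitones) + perfect 5th (7 semitones)
A triad on Bb stacks thirds, so the chord tones use letter names B-D-F
Root: Bb
Major 3rd above Bb: D
Perfect 5th above Bb: F
The 3rd = D


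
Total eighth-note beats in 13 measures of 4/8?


Time signature 4/8: the bottom number 8 means the eighth note gets one count
The top number 4 means 4 eighth-note beats per measure
Total = 4 × 13 measures
= 52 eighth-note beats


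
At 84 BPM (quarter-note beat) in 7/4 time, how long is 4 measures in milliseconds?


Working:
Quarter-note beat duration = 60000 / 84 ms
Beats per measure (7/4) = 7
One measure = 7 × 60000 / 84 = 420000 / 84 ms
4 measures = 4 × 420000 / 84 = 1680000 / 84
= 20000.0 ms


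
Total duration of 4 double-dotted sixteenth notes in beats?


Let's work it out.
Base sixteenth note = 1/4 beats
Dot 1 adds half the previous value: +1/8
Dot 2 adds half the previous value: +1/16
One double-dotted sixteenth = 1/4 + 1/8 + 1/16 = 7/16
4 of them = 4 × 7/16 = 7/4
= 7/4 beats


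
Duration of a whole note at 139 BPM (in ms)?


Reasoning:
One quarter-note beat = 60000 / BPM = 60000 / 139 ms
Whole note = 4 × quarter note
Duration = 4 × 60000 / 139 = 240000 / 139
= 1726.6 ms


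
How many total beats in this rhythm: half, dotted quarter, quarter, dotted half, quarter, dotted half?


Let's work it out.
Beat values:
  half = 2 beats
  dotted quarter = 1.5 beats
  quarter = 1 beat
  dotted half = 3 beats
  quarter = 1 beat
  dotted half = 3 beats
Sum = 2 + 1.5 + 1 + 3 + 1 + 3
= 11.5 beats


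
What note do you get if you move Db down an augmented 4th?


Step by step:
augmented 4th: 4 letter names, 6 semitones
Letter: D - 3 → A
Pitch: Db - 6 semitones, spelled as an A → Abb
= Abb


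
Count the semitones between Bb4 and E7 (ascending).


Solution.
Absolute semitone position = octave×12 + chromatic position
Bb4: 4×12 + 10 = 58
E7: 7×12 + 4 = 88
Difference = 88 - 58 = 30
= 30 semitones


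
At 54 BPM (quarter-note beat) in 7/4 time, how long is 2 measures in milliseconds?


Quarter-note beat duration = 60000 / 54 ms
Beats per measure (7/4) = 7
One measure = 7 × 60000 / 54 = 420000 / 54 ms
2 measures = 2 × 420000 / 54 = 840000 / 54
= 15555.6 ms


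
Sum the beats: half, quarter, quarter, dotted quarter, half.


Reasoning:
Beat values:
  half = 2 beats
  quarter = 1 beat
  quarter = 1 beat
  dotted quarter = 1.5 beats
  half = 2 beats
Sum = 2 + 1 + 1 + 1.5 + 2
= 7.5 beats


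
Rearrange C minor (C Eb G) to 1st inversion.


Working:
Root position: C Eb G
1st inversion: move root up an octave
Bass note: Eb
Notes (bottom to top) = Eb G C


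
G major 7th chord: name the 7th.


Working:
Major 7th chord = root + major 3rd + perfect 5th + major 7th
Seventh chords stack in thirds, so the letter names are G-B-D-F
Root: G
Major 3rd above G: B
Perfect 5th above G: D
Major 7th above G: F#
The 7th = F#


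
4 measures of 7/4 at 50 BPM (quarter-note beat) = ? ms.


Quarter-note beat duration = 60000 / 50 ms
Beats per measure (7/4) = 7
One measure = 7 × 60000 / 50 = 420000 / 50 ms
4 measures = 4 × 420000 / 50 = 1680000 / 50
= 33600.0 ms


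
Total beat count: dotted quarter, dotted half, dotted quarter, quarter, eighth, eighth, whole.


Let's work it out.
Beat values:
  dotted quarter = 1.5 beats
  dotted half = 3 beats
  dotted quarter = 1.5 beats
  quarter = 1 beat
  eighth = 0.5 beats
  eighth = 0.5 beats
  whole = 4 beats
Sum = 1.5 + 3 + 1.5 + 1 + 0.5 + 0.5 + 4
= 12 beats


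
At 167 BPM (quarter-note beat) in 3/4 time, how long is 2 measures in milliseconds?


Reasoning:
Quarter-note beat duration = 60000 / 167 ms
Beats per measure (3/4) = 3
One measure = 3 × 60000 / 167 = 180000 / 167 ms
2 measures = 2 × 180000 / 167 = 360000 / 167
= 2155.7 ms


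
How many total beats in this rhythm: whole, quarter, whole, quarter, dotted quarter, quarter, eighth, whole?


Step by step:
Beat values:
  whole = 4 beats
  quarter = 1 beat
  whole = 4 beats
  quarter = 1 beat
  dotted quarter = 1.5 beats
  quarter = 1 beat
  eighth = 0.5 beats
  whole = 4 beats
Sum = 4 + 1 + 4 + 1 + 1.5 + 1 + 0.5 + 4
= 17 beats
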